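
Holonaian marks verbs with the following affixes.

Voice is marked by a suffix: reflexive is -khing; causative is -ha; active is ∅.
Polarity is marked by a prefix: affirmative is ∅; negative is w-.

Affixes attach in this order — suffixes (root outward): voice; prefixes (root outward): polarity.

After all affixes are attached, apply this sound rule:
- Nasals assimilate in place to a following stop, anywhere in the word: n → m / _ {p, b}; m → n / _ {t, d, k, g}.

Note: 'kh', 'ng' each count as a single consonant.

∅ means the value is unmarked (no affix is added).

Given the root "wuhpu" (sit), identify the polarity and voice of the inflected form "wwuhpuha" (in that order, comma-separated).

negative, causative

Segment: w-wuhpu-ha.
polarity: w- → negative.
voice: -ha → causative.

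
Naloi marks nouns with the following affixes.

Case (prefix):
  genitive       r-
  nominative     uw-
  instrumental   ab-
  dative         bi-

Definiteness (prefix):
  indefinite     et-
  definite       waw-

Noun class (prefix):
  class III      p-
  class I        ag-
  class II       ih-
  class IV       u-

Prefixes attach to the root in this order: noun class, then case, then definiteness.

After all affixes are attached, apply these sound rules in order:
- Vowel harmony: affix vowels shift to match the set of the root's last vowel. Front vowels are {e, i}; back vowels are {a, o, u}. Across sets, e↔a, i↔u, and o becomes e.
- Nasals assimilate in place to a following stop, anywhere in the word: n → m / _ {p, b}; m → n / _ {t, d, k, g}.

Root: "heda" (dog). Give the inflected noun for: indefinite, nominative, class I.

atuwagheda

Attach noun class class I ag- → agheda.
Attach case nominative uw- → uwagheda.
Attach definiteness indefinite et- → etuwagheda.
Apply vowel harmony: etuwagheda → atuwagheda.
Nasal assimilation: no change.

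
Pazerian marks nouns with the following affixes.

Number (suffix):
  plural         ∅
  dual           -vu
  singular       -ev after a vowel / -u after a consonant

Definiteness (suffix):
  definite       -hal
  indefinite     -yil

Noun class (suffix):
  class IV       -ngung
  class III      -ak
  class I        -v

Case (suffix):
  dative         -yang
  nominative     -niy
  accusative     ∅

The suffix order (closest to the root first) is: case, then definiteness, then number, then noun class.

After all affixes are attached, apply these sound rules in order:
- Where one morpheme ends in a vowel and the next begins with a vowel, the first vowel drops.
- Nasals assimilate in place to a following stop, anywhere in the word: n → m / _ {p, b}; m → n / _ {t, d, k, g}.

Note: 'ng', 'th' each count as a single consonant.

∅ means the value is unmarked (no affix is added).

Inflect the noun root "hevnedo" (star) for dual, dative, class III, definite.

hevnedoyanghalvak

Attach case dative -yang → hevnedoyang.
Attach definiteness definite -hal → hevnedoyanghal.
Attach number dual -vu → hevnedoyanghalvu.
Attach noun class class III -ak → hevnedoyanghalvuak.
Apply vowel deletion: hevnedoyanghalvuak → hevnedoyanghalvak.
Nasal assimilation: no change.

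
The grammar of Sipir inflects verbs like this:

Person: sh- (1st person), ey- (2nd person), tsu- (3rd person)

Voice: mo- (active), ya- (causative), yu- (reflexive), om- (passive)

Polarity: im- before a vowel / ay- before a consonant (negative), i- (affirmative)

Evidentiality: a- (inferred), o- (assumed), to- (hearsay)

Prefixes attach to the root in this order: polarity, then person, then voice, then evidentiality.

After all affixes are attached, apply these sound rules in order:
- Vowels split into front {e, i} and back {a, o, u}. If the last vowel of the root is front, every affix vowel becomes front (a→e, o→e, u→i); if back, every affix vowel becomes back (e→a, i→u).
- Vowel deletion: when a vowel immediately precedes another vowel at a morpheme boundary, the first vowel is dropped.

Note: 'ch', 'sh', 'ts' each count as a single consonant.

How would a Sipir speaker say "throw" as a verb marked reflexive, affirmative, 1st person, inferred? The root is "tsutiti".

eyishitsutiti

Attach polarity affirmative i- → itsutiti.
Attach person 1st person sh- → shitsutiti.
Attach voice reflexive yu- → yushitsutiti.
Attach evidentiality inferred a- → ayushitsutiti.
Apply vowel harmony: ayushitsutiti → eyishitsutiti.
Vowel deletion: no change.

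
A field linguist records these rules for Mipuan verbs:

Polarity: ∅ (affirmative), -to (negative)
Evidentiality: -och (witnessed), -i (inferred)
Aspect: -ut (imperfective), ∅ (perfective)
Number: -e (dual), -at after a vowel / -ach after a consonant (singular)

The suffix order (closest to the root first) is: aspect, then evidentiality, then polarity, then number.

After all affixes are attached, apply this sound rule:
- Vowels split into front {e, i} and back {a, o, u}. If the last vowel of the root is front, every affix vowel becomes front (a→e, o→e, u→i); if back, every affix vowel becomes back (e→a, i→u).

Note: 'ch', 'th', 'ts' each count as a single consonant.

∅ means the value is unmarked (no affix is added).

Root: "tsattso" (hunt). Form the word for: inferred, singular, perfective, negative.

tsattsoutoat

aspect = perfective: zero marking, form stays tsattso.
Attach evidentiality inferred -i → tsattsoi.
Attach polarity negative -to → tsattsoito.
Attach number singular -at (after vowel 'o') → tsattsoitoat.
Apply vowel harmony: tsattsoitoat → tsattsoutoat.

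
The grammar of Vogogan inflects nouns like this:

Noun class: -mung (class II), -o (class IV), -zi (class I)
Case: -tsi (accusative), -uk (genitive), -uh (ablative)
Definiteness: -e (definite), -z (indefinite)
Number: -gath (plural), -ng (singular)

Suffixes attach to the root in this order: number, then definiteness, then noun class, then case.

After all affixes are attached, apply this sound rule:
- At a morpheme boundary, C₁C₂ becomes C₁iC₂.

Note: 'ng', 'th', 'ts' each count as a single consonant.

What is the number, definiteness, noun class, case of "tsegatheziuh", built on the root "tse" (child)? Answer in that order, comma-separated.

Segment: tse-gath-e-zi-uh.
number: -gath → plural.
definiteness: -e → definite.
noun class: -zi → class I.
case: -uh → ablative.

plural, definite, class I, ablative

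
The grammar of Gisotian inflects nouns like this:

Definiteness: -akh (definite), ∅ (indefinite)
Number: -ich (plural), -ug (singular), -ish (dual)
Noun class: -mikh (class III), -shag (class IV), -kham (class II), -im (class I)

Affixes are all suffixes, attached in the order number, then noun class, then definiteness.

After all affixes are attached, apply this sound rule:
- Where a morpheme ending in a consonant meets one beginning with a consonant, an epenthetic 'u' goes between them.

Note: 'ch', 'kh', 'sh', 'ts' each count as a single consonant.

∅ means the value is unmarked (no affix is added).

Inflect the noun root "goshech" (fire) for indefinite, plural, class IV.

goshechichushag

Attach number plural -ich → goshechich.
Attach noun class class IV -shag → goshechichshag.
definiteness = indefinite: zero marking, form stays goshechichshag.
Apply epenthesis: goshechichshag → goshechichushag.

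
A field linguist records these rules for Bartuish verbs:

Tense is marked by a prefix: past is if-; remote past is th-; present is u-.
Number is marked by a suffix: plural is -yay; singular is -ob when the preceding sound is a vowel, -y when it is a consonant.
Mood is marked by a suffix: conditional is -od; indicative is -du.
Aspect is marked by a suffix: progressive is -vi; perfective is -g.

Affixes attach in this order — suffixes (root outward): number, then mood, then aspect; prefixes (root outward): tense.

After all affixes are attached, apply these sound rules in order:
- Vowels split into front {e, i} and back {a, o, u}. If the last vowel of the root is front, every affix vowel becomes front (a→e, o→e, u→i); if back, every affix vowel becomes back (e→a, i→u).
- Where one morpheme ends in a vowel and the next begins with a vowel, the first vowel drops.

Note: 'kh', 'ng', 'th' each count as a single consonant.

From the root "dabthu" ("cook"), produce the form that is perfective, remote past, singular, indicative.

thdabthobdug

Attach number singular -ob (after vowel 'u') → dabthuob.
Attach tense remote past th- → thdabthuob.
Attach mood indicative -du → thdabthuobdu.
Attach aspect perfective -g → thdabthuobdug.
Vowel harmony: no change.
Apply vowel deletion: thdabthuobdug → thdabthobdug.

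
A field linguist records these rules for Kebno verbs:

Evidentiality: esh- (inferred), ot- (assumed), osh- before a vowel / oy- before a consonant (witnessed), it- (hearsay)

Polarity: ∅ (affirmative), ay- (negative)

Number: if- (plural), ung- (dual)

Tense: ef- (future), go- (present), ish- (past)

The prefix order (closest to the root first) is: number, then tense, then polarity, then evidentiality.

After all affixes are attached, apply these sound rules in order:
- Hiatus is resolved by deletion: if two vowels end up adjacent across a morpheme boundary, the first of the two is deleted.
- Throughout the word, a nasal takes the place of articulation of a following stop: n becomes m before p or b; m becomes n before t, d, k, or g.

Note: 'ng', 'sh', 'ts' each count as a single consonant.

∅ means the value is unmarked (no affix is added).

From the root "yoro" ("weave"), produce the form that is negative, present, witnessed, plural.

oshaygifyoro

Attach number plural if- → ifyoro.
Attach tense present go- → goifyoro.
Attach polarity negative ay- → aygoifyoro.
Attach evidentiality witnessed osh- (before vowel 'a') → oshaygoifyoro.
Apply vowel deletion: oshaygoifyoro → oshaygifyoro.
Nasal assimilation: no change.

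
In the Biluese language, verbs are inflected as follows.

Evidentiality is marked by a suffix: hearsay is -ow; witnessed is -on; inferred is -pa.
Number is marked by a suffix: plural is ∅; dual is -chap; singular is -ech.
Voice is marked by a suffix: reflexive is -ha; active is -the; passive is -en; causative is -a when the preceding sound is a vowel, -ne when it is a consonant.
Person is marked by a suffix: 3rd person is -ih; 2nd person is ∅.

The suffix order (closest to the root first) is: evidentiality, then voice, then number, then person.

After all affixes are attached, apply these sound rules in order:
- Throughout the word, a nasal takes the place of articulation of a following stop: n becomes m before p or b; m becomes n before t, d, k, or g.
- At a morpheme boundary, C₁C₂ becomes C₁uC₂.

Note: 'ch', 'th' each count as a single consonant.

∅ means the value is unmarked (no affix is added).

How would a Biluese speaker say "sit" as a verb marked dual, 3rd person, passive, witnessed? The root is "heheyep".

heheyeponenuchapih

Attach evidentiality witnessed -on → heheyepon.
Attach voice passive -en → heheyeponen.
Attach number dual -chap → heheyeponenchap.
Attach person 3rd person -ih → heheyeponenchapih.
Nasal assimilation: no change.
Apply epenthesis: heheyeponenchapih → heheyeponenuchapih.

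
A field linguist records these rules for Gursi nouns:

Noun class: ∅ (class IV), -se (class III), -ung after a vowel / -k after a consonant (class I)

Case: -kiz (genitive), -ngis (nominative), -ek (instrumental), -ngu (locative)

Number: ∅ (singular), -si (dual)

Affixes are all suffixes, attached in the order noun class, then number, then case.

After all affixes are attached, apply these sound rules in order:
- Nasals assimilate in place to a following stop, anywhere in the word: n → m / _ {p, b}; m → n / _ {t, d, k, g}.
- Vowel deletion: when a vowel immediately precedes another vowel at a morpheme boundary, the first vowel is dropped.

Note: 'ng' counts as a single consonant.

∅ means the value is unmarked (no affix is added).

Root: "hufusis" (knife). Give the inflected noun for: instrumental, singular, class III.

hufusissek

Attach noun class class III -se → hufusisse.
number = singular: zero marking, form stays hufusisse.
Attach case instrumental -ek → hufusisseek.
Nasal assimilation: no change.
Apply vowel deletion: hufusisseek → hufusissek.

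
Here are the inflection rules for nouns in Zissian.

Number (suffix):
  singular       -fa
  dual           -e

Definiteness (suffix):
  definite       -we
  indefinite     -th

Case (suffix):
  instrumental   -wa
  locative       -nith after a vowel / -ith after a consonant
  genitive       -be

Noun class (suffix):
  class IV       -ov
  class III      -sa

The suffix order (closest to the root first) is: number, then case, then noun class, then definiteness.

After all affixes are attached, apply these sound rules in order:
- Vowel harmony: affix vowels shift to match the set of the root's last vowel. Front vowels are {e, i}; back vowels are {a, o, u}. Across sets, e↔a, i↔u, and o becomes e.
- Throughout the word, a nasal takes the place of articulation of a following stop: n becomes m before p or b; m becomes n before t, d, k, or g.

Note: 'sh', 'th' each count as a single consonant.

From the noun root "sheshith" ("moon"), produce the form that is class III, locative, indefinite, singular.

sheshithfenithseth

Attach number singular -fa → sheshithfa.
Attach case locative -nith (after vowel 'a') → sheshithfanith.
Attach noun class class III -sa → sheshithfanithsa.
Attach definiteness indefinite -th → sheshithfanithsath.
Apply vowel harmony: sheshithfanithsath → sheshithfenithseth.
Nasal assimilation: no change.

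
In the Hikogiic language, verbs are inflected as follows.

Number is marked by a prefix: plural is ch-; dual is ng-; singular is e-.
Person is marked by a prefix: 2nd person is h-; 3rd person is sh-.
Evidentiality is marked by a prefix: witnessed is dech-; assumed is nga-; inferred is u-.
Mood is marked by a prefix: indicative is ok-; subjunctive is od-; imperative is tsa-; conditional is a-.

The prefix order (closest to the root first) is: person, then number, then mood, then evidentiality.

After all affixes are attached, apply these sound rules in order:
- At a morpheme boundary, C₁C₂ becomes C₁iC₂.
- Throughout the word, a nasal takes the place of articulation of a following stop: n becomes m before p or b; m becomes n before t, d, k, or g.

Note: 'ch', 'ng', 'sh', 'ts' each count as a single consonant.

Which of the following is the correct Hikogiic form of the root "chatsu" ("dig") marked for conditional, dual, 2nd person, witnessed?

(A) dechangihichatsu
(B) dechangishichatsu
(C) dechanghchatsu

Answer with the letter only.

A

Attach person 2nd person h- → hchatsu.
Attach number dual ng- → nghchatsu.
Attach mood conditional a- → anghchatsu.
Attach evidentiality witnessed dech- → dechanghchatsu.
Apply epenthesis: dechanghchatsu → dechangihichatsu.
Nasal assimilation: no change.
So the correct form is dechangihichatsu, option (A).
(B) dechangishichatsu is wrong: it uses 3rd person instead of 2nd person for person.
(C) dechanghchatsu is wrong: it fails to apply the sound rule(s).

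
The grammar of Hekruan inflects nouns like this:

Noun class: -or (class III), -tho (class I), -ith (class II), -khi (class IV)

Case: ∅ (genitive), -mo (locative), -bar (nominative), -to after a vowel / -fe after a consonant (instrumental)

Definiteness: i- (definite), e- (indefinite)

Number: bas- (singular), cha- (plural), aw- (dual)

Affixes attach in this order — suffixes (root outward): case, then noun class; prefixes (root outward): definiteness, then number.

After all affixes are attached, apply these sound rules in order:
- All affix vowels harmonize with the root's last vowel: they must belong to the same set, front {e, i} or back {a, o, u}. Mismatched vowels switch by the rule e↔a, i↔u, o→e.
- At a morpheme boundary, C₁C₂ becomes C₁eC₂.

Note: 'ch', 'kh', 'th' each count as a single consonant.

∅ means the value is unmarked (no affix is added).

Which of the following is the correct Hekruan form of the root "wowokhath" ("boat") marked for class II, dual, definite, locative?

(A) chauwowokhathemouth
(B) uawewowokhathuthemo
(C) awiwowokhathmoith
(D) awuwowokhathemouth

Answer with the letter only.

D

Attach case locative -mo → wowokhathmo.
Attach definiteness definite i- → iwowokhathmo.
Attach noun class class II -ith → iwowokhathmoith.
Attach number dual aw- → awiwowokhathmoith.
Apply vowel harmony: awiwowokhathmoith → awuwowokhathmouth.
Apply epenthesis: awuwowokhathmouth → awuwowokhathemouth.
So the correct form is awuwowokhathemouth, option (D).
(A) chauwowokhathemouth is wrong: it uses plural instead of dual for number.
(B) uawewowokhathuthemo is wrong: it has the affixes in the wrong order.
(C) awiwowokhathmoith is wrong: it fails to apply the sound rule(s).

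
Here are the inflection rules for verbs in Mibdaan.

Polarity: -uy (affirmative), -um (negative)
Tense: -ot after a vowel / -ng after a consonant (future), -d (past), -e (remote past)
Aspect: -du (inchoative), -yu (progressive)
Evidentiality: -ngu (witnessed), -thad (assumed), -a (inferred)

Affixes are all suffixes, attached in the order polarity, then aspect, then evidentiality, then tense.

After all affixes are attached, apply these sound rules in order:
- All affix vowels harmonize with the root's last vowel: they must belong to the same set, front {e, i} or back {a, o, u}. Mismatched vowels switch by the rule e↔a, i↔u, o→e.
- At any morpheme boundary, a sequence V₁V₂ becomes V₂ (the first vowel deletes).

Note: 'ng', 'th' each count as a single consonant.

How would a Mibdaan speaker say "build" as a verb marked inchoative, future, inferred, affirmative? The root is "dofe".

Attach polarity affirmative -uy → dofeuy.
Attach aspect inchoative -du → dofeuydu.
Attach evidentiality inferred -a → dofeuydua.
Attach tense future -ot (after vowel 'a') → dofeuyduaot.
Apply vowel harmony: dofeuyduaot → dofeiydieet.
Apply vowel deletion: dofeiydieet → dofiydet.

dofiydet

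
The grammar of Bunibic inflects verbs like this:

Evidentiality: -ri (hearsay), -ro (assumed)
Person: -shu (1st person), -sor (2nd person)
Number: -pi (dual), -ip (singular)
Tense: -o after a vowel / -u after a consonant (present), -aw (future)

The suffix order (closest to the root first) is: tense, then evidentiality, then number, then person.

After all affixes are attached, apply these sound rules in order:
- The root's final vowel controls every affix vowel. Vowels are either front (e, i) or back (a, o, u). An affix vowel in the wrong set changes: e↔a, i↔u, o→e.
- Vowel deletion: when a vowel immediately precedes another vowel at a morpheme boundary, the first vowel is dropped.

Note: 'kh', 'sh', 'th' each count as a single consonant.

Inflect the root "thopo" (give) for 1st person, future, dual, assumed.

thopawropushu

Attach tense future -aw → thopoaw.
Attach evidentiality assumed -ro → thopoawro.
Attach number dual -pi → thopoawropi.
Attach person 1st person -shu → thopoawropishu.
Apply vowel harmony: thopoawropishu → thopoawropushu.
Apply vowel deletion: thopoawropushu → thopawropushu.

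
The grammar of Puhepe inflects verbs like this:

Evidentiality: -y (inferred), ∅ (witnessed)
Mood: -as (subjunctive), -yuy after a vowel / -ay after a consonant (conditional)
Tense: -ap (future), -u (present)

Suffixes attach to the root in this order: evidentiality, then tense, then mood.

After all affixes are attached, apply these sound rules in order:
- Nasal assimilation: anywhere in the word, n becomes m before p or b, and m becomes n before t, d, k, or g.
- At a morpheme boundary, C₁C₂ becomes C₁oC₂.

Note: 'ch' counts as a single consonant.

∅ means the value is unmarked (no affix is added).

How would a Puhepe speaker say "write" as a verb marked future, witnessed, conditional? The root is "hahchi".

hahchiapay

evidentiality = witnessed: zero marking, form stays hahchi.
Attach tense future -ap → hahchiap.
Attach mood conditional -ay (after consonant 'p') → hahchiapay.
Nasal assimilation: no change.
Epenthesis: no change.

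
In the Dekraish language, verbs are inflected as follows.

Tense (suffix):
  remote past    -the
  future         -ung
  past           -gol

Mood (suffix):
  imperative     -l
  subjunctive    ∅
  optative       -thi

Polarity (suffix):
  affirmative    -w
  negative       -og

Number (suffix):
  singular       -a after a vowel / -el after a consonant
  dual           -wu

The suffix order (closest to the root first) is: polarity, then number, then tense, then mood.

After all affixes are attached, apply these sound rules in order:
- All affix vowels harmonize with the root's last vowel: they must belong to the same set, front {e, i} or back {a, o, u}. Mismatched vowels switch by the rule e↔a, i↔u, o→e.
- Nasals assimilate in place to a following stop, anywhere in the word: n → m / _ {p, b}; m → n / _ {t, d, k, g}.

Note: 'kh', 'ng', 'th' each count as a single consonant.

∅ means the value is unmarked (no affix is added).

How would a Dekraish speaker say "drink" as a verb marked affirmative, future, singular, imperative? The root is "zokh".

Attach polarity affirmative -w → zokhw.
Attach number singular -el (after consonant 'w') → zokhwel.
Attach tense future -ung → zokhwelung.
Attach mood imperative -l → zokhwelungl.
Apply vowel harmony: zokhwelungl → zokhwalungl.
Nasal assimilation: no change.

zokhwalungl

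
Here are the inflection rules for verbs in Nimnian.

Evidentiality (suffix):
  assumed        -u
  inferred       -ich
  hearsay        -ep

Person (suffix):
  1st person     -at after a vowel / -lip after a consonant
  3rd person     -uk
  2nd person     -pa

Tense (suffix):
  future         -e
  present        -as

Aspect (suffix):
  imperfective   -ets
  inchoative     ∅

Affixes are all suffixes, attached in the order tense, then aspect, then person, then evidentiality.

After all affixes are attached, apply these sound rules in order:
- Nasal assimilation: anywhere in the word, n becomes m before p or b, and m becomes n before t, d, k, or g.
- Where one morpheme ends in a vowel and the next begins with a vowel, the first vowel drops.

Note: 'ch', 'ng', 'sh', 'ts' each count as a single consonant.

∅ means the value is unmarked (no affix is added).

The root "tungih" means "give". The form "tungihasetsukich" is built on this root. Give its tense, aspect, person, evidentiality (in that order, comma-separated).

present, imperfective, 3rd person, inferred

Segment: tungih-as-ets-uk-ich.
tense: -as → present.
aspect: -ets → imperfective.
person: -uk → 3rd person.
evidentiality: -ich → inferred.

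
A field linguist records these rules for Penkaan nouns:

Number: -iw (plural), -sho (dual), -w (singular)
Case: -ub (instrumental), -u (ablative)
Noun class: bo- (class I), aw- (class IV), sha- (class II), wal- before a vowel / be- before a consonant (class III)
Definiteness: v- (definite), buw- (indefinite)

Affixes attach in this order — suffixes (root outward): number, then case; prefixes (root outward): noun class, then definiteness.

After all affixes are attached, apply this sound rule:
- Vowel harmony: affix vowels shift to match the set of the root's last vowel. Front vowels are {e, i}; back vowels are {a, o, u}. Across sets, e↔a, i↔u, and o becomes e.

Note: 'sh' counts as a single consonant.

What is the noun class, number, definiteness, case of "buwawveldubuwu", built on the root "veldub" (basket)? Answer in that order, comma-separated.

Segment: buw-aw-veldub-iw-u.
noun class: aw- → class IV.
number: -iw → plural.
definiteness: buw- → indefinite.
case: -u → ablative.

class IV, plural, indefinite, ablative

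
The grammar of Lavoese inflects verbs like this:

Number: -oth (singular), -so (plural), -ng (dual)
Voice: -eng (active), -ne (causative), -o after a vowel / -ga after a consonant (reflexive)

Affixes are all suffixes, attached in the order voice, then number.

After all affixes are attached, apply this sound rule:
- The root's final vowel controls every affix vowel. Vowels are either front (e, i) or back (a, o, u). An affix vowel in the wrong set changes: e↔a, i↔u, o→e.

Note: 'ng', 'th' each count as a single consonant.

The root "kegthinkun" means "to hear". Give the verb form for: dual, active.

kegthinkunangng

Attach voice active -eng → kegthinkuneng.
Attach number dual -ng → kegthinkunengng.
Apply vowel harmony: kegthinkunengng → kegthinkunangng.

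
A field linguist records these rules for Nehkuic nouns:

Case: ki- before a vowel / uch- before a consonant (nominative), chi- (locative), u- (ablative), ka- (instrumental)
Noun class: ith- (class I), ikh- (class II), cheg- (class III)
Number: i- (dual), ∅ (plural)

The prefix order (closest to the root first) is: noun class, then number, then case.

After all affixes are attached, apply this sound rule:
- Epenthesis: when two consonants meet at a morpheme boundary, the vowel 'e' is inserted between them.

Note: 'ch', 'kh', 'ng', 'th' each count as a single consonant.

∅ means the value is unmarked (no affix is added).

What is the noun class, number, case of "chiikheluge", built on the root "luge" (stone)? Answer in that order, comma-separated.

class II, plural, locative

Segment: chi-ikh-luge.
noun class: ikh- → class II.
number: ∅ → plural.
case: chi- → locative.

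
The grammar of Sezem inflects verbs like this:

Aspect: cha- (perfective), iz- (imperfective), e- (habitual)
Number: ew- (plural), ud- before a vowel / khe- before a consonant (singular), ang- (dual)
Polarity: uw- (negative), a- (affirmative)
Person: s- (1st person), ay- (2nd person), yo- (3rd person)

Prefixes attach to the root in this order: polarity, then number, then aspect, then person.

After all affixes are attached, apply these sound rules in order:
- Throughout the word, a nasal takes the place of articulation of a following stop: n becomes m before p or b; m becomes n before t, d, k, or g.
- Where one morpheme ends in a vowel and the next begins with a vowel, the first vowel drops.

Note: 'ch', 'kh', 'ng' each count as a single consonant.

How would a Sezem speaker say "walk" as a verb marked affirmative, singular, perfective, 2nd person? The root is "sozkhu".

Attach polarity affirmative a- → asozkhu.
Attach number singular ud- (before vowel 'a') → udasozkhu.
Attach aspect perfective cha- → chaudasozkhu.
Attach person 2nd person ay- → aychaudasozkhu.
Nasal assimilation: no change.
Apply vowel deletion: aychaudasozkhu → aychudasozkhu.

aychudasozkhu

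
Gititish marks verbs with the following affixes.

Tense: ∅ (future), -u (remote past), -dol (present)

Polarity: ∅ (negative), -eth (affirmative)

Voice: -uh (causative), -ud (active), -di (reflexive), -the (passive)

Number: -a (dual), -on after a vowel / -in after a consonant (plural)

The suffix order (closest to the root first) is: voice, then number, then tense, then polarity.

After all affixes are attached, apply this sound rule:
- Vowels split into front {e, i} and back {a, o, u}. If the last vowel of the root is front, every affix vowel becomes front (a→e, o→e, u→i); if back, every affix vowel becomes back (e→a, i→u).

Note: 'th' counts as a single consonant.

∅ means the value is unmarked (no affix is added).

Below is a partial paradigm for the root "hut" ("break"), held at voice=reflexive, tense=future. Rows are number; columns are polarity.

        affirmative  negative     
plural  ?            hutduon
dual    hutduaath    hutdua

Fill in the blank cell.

Attach voice reflexive -di → hutdi.
Attach number plural -on (after vowel 'i') → hutdion.
tense = future: zero marking, form stays hutdion.
Attach polarity affirmative -eth → hutdioneth.
Apply vowel harmony: hutdioneth → hutduonath.

hutduonath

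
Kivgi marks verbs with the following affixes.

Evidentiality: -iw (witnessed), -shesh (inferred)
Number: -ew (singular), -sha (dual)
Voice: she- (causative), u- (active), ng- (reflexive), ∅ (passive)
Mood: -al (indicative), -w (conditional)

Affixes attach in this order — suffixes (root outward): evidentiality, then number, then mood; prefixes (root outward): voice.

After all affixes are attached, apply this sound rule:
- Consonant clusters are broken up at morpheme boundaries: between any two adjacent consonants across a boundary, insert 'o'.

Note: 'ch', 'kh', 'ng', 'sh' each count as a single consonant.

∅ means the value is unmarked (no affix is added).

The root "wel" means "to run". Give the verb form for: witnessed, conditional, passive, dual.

weliwoshaw

Attach evidentiality witnessed -iw → weliw.
Attach number dual -sha → weliwsha.
Attach mood conditional -w → weliwshaw.
voice = passive: zero marking, form stays weliwshaw.
Apply epenthesis: weliwshaw → weliwoshaw.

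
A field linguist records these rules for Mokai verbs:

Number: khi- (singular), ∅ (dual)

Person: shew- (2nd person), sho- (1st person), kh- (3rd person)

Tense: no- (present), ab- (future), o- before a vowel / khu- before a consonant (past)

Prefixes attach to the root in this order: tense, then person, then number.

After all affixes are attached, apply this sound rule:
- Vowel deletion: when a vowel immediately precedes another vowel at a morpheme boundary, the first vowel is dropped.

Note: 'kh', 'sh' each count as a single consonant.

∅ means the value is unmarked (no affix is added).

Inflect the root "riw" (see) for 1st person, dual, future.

shabriw

Attach tense future ab- → abriw.
Attach person 1st person sho- → shoabriw.
number = dual: zero marking, form stays shoabriw.
Apply vowel deletion: shoabriw → shabriw.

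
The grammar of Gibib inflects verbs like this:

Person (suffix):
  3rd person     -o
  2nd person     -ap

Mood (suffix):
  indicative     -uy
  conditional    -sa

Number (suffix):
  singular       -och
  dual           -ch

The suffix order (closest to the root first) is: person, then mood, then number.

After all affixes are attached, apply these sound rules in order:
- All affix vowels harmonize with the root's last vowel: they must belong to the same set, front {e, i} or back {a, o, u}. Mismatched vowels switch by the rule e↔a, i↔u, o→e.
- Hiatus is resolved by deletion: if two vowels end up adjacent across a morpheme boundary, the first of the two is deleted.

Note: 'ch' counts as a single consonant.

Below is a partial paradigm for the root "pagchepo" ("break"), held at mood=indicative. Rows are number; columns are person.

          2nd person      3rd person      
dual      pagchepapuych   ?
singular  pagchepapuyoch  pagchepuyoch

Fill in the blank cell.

Attach person 3rd person -o → pagchepoo.
Attach mood indicative -uy → pagchepoouy.
Attach number dual -ch → pagchepoouych.
Vowel harmony: no change.
Apply vowel deletion: pagchepoouych → pagchepuych.

pagchepuych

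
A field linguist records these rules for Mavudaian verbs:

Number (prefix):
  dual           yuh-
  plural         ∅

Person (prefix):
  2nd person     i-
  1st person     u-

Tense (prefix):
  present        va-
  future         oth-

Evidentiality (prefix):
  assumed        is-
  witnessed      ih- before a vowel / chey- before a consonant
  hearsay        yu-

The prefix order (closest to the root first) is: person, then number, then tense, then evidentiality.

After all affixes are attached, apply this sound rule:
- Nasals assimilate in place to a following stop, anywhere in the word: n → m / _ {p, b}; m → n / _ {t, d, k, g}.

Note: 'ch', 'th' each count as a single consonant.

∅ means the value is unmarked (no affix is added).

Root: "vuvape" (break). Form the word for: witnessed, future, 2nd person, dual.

Attach person 2nd person i- → ivuvape.
Attach number dual yuh- → yuhivuvape.
Attach tense future oth- → othyuhivuvape.
Attach evidentiality witnessed ih- (before vowel 'o') → ihothyuhivuvape.
Nasal assimilation: no change.

ihothyuhivuvape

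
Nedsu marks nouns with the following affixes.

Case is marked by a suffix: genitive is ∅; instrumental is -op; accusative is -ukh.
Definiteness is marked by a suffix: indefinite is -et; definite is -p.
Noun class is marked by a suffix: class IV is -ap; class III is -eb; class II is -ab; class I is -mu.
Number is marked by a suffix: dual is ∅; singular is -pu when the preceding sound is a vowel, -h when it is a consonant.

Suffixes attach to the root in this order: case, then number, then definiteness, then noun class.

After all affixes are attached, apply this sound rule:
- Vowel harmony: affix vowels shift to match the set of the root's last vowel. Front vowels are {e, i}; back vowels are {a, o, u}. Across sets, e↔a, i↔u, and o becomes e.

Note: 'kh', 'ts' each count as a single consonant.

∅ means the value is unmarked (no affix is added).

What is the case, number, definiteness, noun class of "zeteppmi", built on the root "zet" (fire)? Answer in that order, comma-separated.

instrumental, dual, definite, class I

Segment: zet-op-p-mu.
case: -op → instrumental.
number: ∅ → dual.
definiteness: -p → definite.
noun class: -mu → class I.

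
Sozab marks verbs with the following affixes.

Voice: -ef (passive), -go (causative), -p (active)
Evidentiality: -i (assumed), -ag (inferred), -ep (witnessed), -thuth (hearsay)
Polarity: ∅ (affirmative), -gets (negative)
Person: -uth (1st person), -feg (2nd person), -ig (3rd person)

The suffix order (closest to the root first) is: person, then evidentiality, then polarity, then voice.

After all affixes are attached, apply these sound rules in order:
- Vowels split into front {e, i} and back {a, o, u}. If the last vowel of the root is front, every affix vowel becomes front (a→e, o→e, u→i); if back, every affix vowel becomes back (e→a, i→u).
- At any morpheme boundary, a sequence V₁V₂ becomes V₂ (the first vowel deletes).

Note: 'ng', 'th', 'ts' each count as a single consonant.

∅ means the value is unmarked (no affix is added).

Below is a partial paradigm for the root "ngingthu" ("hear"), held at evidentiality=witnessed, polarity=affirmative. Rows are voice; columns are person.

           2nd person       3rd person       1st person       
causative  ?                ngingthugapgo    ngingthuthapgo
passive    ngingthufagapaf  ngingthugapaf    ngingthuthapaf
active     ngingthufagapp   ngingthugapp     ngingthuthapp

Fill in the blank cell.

Attach person 2nd person -feg → ngingthufeg.
Attach evidentiality witnessed -ep → ngingthufegep.
polarity = affirmative: zero marking, form stays ngingthufegep.
Attach voice causative -go → ngingthufegepgo.
Apply vowel harmony: ngingthufegepgo → ngingthufagapgo.
Vowel deletion: no change.

ngingthufagapgo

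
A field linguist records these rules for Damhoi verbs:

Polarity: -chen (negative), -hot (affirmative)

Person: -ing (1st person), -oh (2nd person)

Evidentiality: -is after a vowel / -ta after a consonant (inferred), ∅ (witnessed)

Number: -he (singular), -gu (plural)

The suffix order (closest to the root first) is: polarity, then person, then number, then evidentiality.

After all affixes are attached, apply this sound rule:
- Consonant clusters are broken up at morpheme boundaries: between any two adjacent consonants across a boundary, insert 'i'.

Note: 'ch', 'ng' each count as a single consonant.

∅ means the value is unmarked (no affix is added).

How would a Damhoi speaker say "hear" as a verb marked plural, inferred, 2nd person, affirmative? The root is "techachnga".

Attach polarity affirmative -hot → techachngahot.
Attach person 2nd person -oh → techachngahotoh.
Attach number plural -gu → techachngahotohgu.
Attach evidentiality inferred -is (after vowel 'u') → techachngahotohguis.
Apply epenthesis: techachngahotohguis → techachngahotohiguis.

techachngahotohiguis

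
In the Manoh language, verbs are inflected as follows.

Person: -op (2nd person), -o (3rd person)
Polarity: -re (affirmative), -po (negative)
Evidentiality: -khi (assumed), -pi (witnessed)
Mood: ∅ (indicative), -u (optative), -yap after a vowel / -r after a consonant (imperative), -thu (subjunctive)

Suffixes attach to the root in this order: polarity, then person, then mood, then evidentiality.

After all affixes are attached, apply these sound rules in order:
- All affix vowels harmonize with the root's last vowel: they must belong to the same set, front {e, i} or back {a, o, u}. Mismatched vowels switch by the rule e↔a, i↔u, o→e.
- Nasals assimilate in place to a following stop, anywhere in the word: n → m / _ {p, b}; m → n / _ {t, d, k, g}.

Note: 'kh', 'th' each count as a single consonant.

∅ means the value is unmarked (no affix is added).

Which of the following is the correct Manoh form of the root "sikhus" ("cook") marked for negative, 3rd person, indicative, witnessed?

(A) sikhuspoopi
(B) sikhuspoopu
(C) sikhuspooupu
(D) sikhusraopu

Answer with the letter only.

Attach polarity negative -po → sikhuspo.
Attach person 3rd person -o → sikhuspoo.
mood = indicative: zero marking, form stays sikhuspoo.
Attach evidentiality witnessed -pi → sikhuspoopi.
Apply vowel harmony: sikhuspoopi → sikhuspoopu.
Nasal assimilation: no change.
So the correct form is sikhuspoopu, option (B).
(A) sikhuspoopi is wrong: it fails to apply the sound rule(s).
(D) sikhusraopu is wrong: it uses affirmative instead of negative for polarity.
(C) sikhuspooupu is wrong: it uses optative instead of indicative for mood.

B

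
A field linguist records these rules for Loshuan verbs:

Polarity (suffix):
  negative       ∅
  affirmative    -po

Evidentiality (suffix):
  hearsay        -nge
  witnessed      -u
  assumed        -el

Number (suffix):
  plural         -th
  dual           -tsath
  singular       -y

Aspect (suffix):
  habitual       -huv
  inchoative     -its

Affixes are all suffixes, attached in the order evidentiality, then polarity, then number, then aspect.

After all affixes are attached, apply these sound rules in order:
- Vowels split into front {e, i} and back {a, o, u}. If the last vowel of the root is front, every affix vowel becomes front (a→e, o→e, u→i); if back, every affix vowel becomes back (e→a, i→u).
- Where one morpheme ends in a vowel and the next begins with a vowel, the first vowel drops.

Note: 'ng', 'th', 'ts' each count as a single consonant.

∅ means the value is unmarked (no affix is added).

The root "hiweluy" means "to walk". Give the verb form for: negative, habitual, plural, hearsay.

Attach evidentiality hearsay -nge → hiweluynge.
polarity = negative: zero marking, form stays hiweluynge.
Attach number plural -th → hiweluyngeth.
Attach aspect habitual -huv → hiweluyngethhuv.
Apply vowel harmony: hiweluyngethhuv → hiweluyngathhuv.
Vowel deletion: no change.

hiweluyngathhuv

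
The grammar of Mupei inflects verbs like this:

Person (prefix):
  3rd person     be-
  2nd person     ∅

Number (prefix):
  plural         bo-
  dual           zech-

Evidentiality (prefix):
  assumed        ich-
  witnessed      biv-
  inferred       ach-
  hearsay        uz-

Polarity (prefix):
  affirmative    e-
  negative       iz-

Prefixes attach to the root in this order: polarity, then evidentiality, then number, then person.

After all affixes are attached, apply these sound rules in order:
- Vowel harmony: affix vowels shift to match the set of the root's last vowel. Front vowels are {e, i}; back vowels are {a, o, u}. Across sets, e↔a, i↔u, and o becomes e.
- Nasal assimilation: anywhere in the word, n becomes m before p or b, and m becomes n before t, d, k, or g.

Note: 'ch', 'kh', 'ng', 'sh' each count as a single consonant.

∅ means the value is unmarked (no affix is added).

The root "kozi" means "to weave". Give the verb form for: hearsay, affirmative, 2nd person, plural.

Attach polarity affirmative e- → ekozi.
Attach evidentiality hearsay uz- → uzekozi.
Attach number plural bo- → bouzekozi.
person = 2nd person: zero marking, form stays bouzekozi.
Apply vowel harmony: bouzekozi → beizekozi.
Nasal assimilation: no change.

beizekozi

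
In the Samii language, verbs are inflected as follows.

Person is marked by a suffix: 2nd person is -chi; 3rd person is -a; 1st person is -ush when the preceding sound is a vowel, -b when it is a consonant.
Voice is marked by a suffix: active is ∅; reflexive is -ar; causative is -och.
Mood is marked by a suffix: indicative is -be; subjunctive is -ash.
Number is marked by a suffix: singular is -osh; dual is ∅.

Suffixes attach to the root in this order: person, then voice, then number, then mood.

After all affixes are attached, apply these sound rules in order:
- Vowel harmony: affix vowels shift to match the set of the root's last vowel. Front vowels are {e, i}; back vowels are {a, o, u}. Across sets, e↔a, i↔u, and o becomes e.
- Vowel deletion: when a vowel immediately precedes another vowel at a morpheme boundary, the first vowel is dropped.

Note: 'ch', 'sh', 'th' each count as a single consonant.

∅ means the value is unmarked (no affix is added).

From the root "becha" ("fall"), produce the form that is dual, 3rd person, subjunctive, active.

bechash

Attach person 3rd person -a → bechaa.
voice = active: zero marking, form stays bechaa.
number = dual: zero marking, form stays bechaa.
Attach mood subjunctive -ash → bechaaash.
Vowel harmony: no change.
Apply vowel deletion: bechaaash → bechash.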